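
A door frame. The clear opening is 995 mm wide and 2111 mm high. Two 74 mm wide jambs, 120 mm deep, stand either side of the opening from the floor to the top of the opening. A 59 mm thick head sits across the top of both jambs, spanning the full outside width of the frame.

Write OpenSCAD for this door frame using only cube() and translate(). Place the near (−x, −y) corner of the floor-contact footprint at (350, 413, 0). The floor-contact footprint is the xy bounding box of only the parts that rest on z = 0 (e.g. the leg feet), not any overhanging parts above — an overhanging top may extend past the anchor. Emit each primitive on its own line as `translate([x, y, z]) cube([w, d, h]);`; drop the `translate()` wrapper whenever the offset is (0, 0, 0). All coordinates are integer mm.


translate([350, 413, 0]) cube([74, 120, 2111]);
translate([1419, 413, 0]) cube([74, 120, 2111]);
translate([350, 413, 2111]) cube([1143, 120, 59]);


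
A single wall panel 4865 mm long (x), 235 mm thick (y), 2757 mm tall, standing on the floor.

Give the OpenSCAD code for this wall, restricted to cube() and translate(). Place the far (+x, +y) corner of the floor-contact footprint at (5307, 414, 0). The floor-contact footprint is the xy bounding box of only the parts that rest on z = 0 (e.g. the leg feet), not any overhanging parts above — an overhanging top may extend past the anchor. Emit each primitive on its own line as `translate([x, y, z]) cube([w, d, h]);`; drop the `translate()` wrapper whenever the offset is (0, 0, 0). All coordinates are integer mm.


translate([442, 179, 0]) cube([4865, 235, 2757]);


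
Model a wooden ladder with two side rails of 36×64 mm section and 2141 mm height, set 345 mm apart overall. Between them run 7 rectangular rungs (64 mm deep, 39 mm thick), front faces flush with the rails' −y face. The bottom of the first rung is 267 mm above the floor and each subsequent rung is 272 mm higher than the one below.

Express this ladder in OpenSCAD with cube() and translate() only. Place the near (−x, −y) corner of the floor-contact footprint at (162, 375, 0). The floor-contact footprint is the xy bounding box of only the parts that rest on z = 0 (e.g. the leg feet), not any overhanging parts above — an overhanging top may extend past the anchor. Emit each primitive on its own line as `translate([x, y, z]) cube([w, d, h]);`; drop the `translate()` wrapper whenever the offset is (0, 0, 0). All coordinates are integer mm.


translate([162, 375, 0]) cube([36, 64, 2141]);
translate([471, 375, 0]) cube([36, 64, 2141]);
translate([198, 375, 267]) cube([273, 64, 39]);
translate([198, 375, 539]) cube([273, 64, 39]);
translate([198, 375, 811]) cube([273, 64, 39]);
translate([198, 375, 1083]) cube([273, 64, 39]);
translate([198, 375, 1355]) cube([273, 64, 39]);
translate([198, 375, 1627]) cube([273, 64, 39]);
translate([198, 375, 1899]) cube([273, 64, 39]);


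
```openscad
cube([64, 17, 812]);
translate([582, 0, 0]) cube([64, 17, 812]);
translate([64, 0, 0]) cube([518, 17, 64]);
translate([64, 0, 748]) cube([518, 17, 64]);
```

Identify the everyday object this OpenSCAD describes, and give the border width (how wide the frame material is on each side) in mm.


A picture frame. The border width is 64 mm.

Four thin pieces enclosing a rectangular opening — a picture frame. The two full-height stiles are 812 mm tall; the top rail sits at z = 748 and is 64 mm tall, so the border above the opening is 812 − 748 = 64 mm, matching the stile x-width.


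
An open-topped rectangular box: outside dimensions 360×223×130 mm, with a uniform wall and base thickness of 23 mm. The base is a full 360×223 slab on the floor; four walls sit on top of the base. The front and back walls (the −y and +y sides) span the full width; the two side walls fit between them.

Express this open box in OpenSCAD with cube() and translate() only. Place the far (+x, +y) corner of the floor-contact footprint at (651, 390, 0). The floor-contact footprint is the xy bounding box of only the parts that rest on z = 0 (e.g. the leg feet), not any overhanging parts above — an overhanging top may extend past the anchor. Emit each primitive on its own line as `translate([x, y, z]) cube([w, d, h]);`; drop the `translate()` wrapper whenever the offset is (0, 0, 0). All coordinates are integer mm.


translate([291, 167, 0]) cube([360, 223, 23]);
translate([291, 167, 23]) cube([360, 23, 107]);
translate([291, 367, 23]) cube([360, 23, 107]);
translate([291, 190, 23]) cube([23, 177, 107]);
translate([628, 190, 23]) cube([23, 177, 107]);


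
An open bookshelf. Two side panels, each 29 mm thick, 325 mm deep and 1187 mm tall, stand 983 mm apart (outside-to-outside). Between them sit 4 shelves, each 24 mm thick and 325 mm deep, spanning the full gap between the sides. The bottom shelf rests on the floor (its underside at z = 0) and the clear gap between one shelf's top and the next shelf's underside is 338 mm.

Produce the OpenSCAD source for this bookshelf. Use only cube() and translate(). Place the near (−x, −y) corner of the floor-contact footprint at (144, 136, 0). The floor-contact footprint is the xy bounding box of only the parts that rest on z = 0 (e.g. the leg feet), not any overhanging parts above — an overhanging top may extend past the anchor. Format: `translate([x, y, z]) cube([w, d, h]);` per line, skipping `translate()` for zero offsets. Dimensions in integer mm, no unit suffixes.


translate([144, 136, 0]) cube([29, 325, 1187]);
translate([1098, 136, 0]) cube([29, 325, 1187]);
translate([173, 136, 0]) cube([925, 325, 24]);
translate([173, 136, 362]) cube([925, 325, 24]);
translate([173, 136, 724]) cube([925, 325, 24]);
translate([173, 136, 1086]) cube([925, 325, 24]);


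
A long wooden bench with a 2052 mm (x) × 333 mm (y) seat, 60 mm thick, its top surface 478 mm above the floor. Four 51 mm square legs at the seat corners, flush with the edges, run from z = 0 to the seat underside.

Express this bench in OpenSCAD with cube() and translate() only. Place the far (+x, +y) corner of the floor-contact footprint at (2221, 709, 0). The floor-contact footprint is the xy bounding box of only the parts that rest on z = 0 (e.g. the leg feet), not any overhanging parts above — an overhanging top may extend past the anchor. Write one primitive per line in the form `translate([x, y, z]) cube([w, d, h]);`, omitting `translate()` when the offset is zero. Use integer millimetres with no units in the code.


translate([169, 376, 418]) cube([2052, 333, 60]);
translate([169, 376, 0]) cube([51, 51, 418]);
translate([169, 658, 0]) cube([51, 51, 418]);
translate([2170, 376, 0]) cube([51, 51, 418]);
translate([2170, 658, 0]) cube([51, 51, 418]);


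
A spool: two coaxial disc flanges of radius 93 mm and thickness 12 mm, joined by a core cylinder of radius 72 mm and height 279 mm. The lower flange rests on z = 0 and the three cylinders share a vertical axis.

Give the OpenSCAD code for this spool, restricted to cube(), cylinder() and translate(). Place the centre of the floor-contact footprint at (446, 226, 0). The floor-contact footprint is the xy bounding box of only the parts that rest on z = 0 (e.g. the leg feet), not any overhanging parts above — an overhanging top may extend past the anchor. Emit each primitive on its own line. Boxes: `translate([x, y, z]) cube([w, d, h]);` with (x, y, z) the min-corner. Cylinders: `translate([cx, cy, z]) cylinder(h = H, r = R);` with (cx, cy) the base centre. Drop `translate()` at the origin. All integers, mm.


translate([446, 226, 0]) cylinder(h = 12, r = 93);
translate([446, 226, 12]) cylinder(h = 279, r = 72);
translate([446, 226, 291]) cylinder(h = 12, r = 93);


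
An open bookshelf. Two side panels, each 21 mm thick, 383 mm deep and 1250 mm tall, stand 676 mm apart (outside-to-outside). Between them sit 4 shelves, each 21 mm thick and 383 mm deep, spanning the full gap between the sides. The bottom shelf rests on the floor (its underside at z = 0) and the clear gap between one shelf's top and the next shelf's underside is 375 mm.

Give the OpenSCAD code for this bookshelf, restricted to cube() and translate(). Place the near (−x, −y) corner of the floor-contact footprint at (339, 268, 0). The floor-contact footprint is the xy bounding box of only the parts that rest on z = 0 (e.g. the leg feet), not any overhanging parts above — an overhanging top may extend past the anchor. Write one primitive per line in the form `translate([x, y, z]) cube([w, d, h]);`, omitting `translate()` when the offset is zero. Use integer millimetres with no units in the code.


translate([339, 268, 0]) cube([21, 383, 1250]);
translate([994, 268, 0]) cube([21, 383, 1250]);
translate([360, 268, 0]) cube([634, 383, 21]);
translate([360, 268, 396]) cube([634, 383, 21]);
translate([360, 268, 792]) cube([634, 383, 21]);
translate([360, 268, 1188]) cube([634, 383, 21]);


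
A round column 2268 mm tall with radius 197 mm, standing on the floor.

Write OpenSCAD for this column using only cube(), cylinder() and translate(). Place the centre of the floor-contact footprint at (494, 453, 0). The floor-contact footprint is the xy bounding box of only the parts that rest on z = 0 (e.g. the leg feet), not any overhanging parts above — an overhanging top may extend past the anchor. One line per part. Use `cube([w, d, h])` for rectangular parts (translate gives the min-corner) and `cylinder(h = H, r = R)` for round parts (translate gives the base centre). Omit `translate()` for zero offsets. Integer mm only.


translate([494, 453, 0]) cylinder(h = 2268, r = 197);


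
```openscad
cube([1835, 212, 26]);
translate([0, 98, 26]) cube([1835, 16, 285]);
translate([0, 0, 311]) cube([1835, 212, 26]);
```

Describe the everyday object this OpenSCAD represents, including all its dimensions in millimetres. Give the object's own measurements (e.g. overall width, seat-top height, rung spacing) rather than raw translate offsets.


An I-beam lying along x, 1835 mm long. Overall section height 337 mm. Two flanges 212 mm wide (y) and 26 mm thick, one on the floor and one at the top; a web 16 mm thick runs between them, centred on the flange width.


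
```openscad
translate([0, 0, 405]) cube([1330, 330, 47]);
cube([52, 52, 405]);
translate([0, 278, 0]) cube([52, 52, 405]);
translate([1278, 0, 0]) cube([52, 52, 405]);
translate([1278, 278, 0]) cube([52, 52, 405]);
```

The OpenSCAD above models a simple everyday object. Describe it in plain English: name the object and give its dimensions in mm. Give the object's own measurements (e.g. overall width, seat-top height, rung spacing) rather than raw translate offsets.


A long wooden bench with a 1330 mm (x) × 330 mm (y) seat, 47 mm thick, its top surface 452 mm above the floor. Four 52 mm square legs at the seat corners, flush with the edges, run from z = 0 to the seat underside.


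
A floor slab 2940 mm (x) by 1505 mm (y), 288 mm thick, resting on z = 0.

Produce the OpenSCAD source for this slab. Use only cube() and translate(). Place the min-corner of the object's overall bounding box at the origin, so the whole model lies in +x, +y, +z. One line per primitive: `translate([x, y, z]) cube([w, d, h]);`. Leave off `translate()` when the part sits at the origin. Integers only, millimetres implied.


cube([2940, 1505, 288]);


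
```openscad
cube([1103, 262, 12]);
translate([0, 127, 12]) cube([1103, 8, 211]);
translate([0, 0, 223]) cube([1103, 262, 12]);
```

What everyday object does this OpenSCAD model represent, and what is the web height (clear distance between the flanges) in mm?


An I-beam. The web height is 211 mm.

Two wide flanges with a thin centred web — an I-beam. Overall 235 mm minus two 12 mm flanges gives a web of 235 − 2·12 = 211 mm.


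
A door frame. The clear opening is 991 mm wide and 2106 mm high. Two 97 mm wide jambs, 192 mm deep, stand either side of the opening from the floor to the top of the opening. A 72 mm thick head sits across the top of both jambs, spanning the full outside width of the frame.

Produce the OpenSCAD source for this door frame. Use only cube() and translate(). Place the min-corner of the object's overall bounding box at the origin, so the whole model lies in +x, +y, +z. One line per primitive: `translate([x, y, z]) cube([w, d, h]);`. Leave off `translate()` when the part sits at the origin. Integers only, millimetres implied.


cube([97, 192, 2106]);
translate([1088, 0, 0]) cube([97, 192, 2106]);
translate([0, 0, 2106]) cube([1185, 192, 72]);


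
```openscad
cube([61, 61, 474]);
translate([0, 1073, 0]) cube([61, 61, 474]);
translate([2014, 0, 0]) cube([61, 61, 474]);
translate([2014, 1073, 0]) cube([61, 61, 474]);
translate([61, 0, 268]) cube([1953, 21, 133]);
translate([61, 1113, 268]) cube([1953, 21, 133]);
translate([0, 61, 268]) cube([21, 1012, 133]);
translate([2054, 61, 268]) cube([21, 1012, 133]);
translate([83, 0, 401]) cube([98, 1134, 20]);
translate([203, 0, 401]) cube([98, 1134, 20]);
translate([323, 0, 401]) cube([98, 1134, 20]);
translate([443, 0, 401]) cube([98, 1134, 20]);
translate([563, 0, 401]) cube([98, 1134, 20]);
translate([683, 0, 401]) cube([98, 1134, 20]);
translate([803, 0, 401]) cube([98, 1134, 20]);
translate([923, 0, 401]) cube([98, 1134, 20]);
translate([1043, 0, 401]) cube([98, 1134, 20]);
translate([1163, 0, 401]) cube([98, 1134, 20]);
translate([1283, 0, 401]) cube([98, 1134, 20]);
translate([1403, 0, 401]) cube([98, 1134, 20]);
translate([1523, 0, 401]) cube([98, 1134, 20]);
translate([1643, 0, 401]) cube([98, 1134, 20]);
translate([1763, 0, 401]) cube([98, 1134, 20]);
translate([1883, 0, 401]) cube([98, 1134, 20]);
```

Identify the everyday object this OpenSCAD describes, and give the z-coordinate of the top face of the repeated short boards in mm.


A bed frame. The slat-top height is 421 mm.

Four posts, four rails, and a row of slats — a bed frame. Slats sit on the rails at z = 268 + 133 = 401; with slat thickness 20, the top is 421 mm.


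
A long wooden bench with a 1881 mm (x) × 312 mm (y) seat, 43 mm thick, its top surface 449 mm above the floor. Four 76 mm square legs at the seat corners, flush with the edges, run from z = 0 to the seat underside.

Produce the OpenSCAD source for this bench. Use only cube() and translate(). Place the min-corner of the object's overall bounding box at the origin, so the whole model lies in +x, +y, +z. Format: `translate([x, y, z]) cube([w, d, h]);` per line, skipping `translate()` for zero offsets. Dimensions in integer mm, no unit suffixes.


translate([0, 0, 406]) cube([1881, 312, 43]);
cube([76, 76, 406]);
translate([0, 236, 0]) cube([76, 76, 406]);
translate([1805, 0, 0]) cube([76, 76, 406]);
translate([1805, 236, 0]) cube([76, 76, 406]);


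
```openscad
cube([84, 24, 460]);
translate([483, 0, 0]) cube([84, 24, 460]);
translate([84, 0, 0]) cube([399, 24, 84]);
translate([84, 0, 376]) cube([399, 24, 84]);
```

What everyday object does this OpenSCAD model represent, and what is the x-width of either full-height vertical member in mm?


A picture frame. The border width is 84 mm.

Four thin pieces enclosing a rectangular opening — a picture frame. The two full-height stiles are 460 mm tall; the top rail sits at z = 376 and is 84 mm tall, so the border above the opening is 460 − 376 = 84 mm, matching the stile x-width.


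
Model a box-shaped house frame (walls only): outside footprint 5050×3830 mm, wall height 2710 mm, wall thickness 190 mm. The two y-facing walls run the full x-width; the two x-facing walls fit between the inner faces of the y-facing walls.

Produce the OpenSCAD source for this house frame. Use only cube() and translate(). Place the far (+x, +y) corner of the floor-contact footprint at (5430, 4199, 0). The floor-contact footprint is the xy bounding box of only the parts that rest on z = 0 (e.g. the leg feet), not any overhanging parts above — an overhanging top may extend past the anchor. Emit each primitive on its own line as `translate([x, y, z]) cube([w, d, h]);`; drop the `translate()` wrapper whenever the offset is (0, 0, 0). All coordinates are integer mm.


translate([380, 369, 0]) cube([5050, 190, 2710]);
translate([380, 4009, 0]) cube([5050, 190, 2710]);
translate([380, 559, 0]) cube([190, 3450, 2710]);
translate([5240, 559, 0]) cube([190, 3450, 2710]);


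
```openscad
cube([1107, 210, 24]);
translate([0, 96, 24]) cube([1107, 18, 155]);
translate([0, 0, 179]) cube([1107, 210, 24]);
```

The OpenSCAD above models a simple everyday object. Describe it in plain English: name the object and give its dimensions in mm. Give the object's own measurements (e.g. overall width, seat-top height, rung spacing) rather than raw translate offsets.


An I-beam lying along x, 1107 mm long. Overall section height 203 mm. Two flanges 210 mm wide (y) and 24 mm thick, one on the floor and one at the top; a web 18 mm thick runs between them, centred on the flange width.


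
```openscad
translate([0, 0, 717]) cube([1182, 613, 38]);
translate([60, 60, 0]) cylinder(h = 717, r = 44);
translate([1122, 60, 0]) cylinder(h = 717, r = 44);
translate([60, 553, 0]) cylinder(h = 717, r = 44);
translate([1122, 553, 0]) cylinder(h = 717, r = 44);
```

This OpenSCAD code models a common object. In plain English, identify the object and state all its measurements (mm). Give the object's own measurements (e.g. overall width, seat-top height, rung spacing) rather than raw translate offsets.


A table: top 1182 mm (x) × 613 mm (y), 38 mm thick, upper face at z = 755 mm, on four round legs of 88 mm diameter, each leg's bounding box inset 16 mm from the nearest pair of top edges from z = 0 to the bottom of the top.


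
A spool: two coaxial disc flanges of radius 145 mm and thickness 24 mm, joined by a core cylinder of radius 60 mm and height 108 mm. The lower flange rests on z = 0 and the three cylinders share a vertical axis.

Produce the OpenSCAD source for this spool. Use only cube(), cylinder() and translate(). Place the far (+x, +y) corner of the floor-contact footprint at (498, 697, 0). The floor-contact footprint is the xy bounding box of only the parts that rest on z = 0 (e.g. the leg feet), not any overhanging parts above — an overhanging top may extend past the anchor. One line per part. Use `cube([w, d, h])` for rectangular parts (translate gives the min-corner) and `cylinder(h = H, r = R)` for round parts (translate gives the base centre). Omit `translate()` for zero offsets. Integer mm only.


translate([353, 552, 0]) cylinder(h = 24, r = 145);
translate([353, 552, 24]) cylinder(h = 108, r = 60);
translate([353, 552, 132]) cylinder(h = 24, r = 145);


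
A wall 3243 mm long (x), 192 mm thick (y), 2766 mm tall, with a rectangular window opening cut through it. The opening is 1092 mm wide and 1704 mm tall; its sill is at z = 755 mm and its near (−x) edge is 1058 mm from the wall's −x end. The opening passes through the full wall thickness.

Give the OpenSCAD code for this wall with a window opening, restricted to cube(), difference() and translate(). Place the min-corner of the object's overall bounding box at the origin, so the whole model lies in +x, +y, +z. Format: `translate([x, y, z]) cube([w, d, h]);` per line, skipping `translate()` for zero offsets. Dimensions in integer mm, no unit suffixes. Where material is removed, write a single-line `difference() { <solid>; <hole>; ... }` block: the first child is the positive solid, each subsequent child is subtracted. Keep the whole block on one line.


difference() { cube([3243, 192, 2766]); translate([1058, 0, 755]) cube([1092, 192, 1704]); }


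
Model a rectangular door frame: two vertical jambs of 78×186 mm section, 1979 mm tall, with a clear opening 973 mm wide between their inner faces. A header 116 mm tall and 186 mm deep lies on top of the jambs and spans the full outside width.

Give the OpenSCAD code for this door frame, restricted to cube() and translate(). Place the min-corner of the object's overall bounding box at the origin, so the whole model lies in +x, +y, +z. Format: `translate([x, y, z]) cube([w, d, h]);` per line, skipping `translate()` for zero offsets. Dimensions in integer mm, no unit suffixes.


cube([78, 186, 1979]);
translate([1051, 0, 0]) cube([78, 186, 1979]);
translate([0, 0, 1979]) cube([1129, 186, 116]);


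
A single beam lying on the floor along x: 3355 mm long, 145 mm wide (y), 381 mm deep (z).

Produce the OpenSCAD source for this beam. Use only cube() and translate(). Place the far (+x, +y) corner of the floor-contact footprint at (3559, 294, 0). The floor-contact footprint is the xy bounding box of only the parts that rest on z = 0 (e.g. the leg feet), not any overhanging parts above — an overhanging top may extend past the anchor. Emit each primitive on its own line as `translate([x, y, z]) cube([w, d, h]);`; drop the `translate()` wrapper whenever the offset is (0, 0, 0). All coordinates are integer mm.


translate([204, 149, 0]) cube([3355, 145, 381]);


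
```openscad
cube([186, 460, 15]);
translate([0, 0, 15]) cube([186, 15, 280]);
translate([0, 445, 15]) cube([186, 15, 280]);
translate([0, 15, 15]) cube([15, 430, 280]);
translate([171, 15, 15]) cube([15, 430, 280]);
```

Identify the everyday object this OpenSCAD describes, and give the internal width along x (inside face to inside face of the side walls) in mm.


An open box. The internal width is 156 mm.

A 186×460 base slab with four walls standing on it — an open box. The base is 186 mm wide and the walls are 15 mm thick, so the internal width is 186 − 2 × 15 = 156 mm.


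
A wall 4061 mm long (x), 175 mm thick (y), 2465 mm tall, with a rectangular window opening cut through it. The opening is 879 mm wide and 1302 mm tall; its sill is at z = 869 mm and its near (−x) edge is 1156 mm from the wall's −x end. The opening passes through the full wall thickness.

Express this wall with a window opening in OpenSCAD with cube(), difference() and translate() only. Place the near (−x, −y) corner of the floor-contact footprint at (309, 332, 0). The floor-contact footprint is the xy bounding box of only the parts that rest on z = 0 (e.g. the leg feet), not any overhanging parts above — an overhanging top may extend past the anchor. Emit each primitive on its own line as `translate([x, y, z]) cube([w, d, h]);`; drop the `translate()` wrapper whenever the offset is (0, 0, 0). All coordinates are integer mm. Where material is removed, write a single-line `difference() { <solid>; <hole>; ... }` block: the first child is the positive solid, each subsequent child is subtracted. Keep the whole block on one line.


difference() { translate([309, 332, 0]) cube([4061, 175, 2465]); translate([1465, 332, 869]) cube([879, 175, 1302]); }


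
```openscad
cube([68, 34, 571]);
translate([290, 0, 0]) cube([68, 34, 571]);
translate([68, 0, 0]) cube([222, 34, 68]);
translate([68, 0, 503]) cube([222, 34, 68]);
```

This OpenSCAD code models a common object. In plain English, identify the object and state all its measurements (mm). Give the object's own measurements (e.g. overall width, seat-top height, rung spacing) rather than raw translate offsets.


A rectangular picture frame lying in the x–z plane (depth along y). The opening is 222 mm wide (x) by 435 mm tall (z), surrounded by a border 68 mm wide on all four sides. The frame is 34 mm deep and is made of two full-height vertical stiles with two horizontal rails fitted between them.


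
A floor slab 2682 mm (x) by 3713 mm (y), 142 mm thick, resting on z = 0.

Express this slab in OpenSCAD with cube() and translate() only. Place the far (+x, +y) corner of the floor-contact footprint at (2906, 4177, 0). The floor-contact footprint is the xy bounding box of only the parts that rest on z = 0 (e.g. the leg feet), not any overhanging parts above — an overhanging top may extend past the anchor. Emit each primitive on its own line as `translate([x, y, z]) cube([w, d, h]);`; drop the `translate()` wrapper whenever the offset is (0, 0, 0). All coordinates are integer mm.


translate([224, 464, 0]) cube([2682, 3713, 142]);


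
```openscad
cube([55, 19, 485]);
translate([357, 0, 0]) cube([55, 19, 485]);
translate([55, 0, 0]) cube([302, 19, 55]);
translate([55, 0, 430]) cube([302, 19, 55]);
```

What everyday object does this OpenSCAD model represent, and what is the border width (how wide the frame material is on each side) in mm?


A picture frame. The border width is 55 mm.

Four thin pieces enclosing a rectangular opening — a picture frame. The two full-height stiles are 485 mm tall; the top rail sits at z = 430 and is 55 mm tall, so the border above the opening is 485 − 430 = 55 mm, matching the stile x-width.


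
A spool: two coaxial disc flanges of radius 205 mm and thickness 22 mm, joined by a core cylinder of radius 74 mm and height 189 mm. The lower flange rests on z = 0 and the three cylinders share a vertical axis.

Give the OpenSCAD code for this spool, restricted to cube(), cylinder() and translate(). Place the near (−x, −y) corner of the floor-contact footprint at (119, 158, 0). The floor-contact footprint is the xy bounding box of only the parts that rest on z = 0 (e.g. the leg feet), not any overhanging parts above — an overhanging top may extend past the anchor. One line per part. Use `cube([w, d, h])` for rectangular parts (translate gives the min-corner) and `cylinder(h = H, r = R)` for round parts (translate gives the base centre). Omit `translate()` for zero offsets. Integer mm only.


translate([324, 363, 0]) cylinder(h = 22, r = 205);
translate([324, 363, 22]) cylinder(h = 189, r = 74);
translate([324, 363, 211]) cylinder(h = 22, r = 205);


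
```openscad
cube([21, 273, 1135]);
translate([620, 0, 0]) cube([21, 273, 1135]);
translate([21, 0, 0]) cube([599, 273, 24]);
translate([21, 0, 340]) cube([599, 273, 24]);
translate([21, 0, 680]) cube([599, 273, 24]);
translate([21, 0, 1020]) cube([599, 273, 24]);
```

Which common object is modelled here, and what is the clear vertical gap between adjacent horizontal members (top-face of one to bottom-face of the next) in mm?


A bookshelf. The clear shelf gap is 316 mm.

Two tall side panels with 4 horizontal boards between them — a bookshelf. The first two shelf undersides are at z = 0 and z = 340; with shelf thickness 24, the clear gap is 340 − 0 − 24 = 316 mm.


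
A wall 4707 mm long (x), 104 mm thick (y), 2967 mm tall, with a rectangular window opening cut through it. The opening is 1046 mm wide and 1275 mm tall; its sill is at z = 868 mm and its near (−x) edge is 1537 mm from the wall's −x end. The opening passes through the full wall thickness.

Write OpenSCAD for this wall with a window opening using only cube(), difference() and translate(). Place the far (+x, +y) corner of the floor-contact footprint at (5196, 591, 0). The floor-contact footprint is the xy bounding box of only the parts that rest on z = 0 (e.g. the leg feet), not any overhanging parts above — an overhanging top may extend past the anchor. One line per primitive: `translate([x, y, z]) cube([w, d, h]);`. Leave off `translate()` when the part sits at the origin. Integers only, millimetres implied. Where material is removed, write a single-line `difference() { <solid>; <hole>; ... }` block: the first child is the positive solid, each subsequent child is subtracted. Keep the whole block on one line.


difference() { translate([489, 487, 0]) cube([4707, 104, 2967]); translate([2026, 487, 868]) cube([1046, 104, 1275]); }


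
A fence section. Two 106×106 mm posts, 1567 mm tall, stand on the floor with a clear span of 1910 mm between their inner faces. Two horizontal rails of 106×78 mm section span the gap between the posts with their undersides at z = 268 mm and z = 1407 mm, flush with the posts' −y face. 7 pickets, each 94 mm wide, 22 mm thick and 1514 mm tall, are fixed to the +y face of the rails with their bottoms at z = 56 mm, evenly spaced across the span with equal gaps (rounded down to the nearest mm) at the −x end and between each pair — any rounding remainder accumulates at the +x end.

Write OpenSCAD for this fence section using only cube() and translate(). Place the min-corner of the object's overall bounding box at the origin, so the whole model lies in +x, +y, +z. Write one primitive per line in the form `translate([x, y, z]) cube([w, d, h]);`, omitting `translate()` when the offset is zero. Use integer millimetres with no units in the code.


cube([106, 106, 1567]);
translate([2016, 0, 0]) cube([106, 106, 1567]);
translate([106, 0, 268]) cube([1910, 106, 78]);
translate([106, 0, 1407]) cube([1910, 106, 78]);
translate([262, 106, 56]) cube([94, 22, 1514]);
translate([512, 106, 56]) cube([94, 22, 1514]);
translate([762, 106, 56]) cube([94, 22, 1514]);
translate([1012, 106, 56]) cube([94, 22, 1514]);
translate([1262, 106, 56]) cube([94, 22, 1514]);
translate([1512, 106, 56]) cube([94, 22, 1514]);
translate([1762, 106, 56]) cube([94, 22, 1514]);


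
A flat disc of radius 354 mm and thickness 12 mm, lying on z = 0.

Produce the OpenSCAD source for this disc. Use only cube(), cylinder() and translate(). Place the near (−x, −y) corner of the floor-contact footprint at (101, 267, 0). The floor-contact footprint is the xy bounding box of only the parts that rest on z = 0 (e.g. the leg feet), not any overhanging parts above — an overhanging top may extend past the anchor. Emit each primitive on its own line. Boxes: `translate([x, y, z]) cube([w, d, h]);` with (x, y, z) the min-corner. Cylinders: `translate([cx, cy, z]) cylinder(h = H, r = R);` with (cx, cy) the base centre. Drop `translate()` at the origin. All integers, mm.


translate([455, 621, 0]) cylinder(h = 12, r = 354);


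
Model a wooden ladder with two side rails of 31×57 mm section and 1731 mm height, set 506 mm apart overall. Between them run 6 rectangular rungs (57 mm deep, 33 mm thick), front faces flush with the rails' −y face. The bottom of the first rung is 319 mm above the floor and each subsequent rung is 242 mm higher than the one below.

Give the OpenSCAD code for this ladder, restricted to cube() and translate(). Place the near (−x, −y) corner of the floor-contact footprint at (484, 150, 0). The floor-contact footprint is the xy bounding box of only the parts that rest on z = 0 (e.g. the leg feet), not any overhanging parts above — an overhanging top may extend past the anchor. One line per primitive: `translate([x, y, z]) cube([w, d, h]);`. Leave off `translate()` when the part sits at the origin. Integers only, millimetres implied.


translate([484, 150, 0]) cube([31, 57, 1731]);
translate([959, 150, 0]) cube([31, 57, 1731]);
translate([515, 150, 319]) cube([444, 57, 33]);
translate([515, 150, 561]) cube([444, 57, 33]);
translate([515, 150, 803]) cube([444, 57, 33]);
translate([515, 150, 1045]) cube([444, 57, 33]);
translate([515, 150, 1287]) cube([444, 57, 33]);
translate([515, 150, 1529]) cube([444, 57, 33]);


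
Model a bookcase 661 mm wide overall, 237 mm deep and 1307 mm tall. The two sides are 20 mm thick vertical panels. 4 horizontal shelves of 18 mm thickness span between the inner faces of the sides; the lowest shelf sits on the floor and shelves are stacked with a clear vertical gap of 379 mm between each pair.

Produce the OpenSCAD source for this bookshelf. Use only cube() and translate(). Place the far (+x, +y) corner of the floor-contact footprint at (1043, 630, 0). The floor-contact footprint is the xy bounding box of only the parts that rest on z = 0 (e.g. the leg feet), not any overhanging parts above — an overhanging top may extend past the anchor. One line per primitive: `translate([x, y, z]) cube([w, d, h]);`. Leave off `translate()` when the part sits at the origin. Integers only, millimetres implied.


translate([382, 393, 0]) cube([20, 237, 1307]);
translate([1023, 393, 0]) cube([20, 237, 1307]);
translate([402, 393, 0]) cube([621, 237, 18]);
translate([402, 393, 397]) cube([621, 237, 18]);
translate([402, 393, 794]) cube([621, 237, 18]);
translate([402, 393, 1191]) cube([621, 237, 18]);


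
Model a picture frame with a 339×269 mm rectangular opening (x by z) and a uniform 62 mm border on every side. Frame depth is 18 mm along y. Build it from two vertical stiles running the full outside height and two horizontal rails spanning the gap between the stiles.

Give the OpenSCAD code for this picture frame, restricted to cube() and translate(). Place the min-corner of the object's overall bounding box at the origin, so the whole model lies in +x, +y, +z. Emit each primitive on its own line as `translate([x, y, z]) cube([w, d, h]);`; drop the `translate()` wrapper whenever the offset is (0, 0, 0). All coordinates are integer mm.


cube([62, 18, 393]);
translate([401, 0, 0]) cube([62, 18, 393]);
translate([62, 0, 0]) cube([339, 18, 62]);
translate([62, 0, 331]) cube([339, 18, 62]);


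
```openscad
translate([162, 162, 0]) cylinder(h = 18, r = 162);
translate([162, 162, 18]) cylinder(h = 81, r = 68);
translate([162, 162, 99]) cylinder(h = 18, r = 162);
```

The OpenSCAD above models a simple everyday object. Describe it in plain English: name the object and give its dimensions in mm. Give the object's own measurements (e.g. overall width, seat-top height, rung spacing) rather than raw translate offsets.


A spool: two coaxial disc flanges of radius 162 mm and thickness 18 mm, joined by a core cylinder of radius 68 mm and height 81 mm. The lower flange rests on z = 0 and the three cylinders share a vertical axis.


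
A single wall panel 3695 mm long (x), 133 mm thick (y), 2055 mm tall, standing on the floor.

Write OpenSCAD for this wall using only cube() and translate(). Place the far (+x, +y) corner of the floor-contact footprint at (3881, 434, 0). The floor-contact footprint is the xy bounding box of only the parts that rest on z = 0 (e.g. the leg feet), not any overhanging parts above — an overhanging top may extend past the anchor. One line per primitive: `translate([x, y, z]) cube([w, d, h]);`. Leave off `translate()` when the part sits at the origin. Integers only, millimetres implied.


translate([186, 301, 0]) cube([3695, 133, 2055]);


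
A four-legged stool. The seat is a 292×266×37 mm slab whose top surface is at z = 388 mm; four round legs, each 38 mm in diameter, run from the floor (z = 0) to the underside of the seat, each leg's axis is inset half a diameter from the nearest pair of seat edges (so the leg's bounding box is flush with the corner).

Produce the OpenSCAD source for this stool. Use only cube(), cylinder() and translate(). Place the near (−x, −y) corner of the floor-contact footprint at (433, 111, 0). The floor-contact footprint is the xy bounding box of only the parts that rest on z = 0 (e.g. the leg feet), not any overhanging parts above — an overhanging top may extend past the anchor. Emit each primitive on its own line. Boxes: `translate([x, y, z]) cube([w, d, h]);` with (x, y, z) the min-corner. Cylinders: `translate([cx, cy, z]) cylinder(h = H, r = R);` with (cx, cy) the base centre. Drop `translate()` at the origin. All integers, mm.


translate([433, 111, 351]) cube([292, 266, 37]);
translate([452, 130, 0]) cylinder(h = 351, r = 19);
translate([706, 130, 0]) cylinder(h = 351, r = 19);
translate([452, 358, 0]) cylinder(h = 351, r = 19);
translate([706, 358, 0]) cylinder(h = 351, r = 19);


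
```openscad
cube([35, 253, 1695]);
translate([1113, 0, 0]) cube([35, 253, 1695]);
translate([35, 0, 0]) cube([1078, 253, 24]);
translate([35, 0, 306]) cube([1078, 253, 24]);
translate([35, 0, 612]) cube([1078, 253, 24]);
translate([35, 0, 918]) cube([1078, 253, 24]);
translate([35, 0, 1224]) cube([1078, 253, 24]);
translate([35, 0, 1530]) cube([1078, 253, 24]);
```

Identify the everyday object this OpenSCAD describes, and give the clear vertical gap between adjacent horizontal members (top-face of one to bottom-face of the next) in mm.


A bookshelf. The clear shelf gap is 282 mm.

Two tall side panels with 6 horizontal boards between them — a bookshelf. The first two shelf undersides are at z = 0 and z = 306; with shelf thickness 24, the clear gap is 306 − 0 − 24 = 282 mm.


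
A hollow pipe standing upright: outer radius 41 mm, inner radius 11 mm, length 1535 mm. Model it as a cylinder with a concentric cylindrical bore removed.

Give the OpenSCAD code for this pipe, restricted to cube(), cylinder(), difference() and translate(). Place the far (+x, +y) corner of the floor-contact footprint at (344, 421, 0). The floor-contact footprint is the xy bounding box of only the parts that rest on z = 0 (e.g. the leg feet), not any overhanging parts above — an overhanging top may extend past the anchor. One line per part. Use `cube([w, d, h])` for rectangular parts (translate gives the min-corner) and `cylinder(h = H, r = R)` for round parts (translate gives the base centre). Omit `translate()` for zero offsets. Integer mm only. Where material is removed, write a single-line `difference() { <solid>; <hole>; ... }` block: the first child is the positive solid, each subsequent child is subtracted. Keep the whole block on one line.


difference() { translate([303, 380, 0]) cylinder(h = 1535, r = 41); translate([303, 380, 0]) cylinder(h = 1535, r = 11); }


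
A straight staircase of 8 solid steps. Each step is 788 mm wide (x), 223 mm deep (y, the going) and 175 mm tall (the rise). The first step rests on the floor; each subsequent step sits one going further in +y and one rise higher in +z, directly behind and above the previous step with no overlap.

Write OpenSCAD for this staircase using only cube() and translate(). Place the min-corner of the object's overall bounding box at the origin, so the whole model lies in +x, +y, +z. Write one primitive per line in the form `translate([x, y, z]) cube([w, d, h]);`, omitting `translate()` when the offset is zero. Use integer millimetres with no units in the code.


cube([788, 223, 175]);
translate([0, 223, 175]) cube([788, 223, 175]);
translate([0, 446, 350]) cube([788, 223, 175]);
translate([0, 669, 525]) cube([788, 223, 175]);
translate([0, 892, 700]) cube([788, 223, 175]);
translate([0, 1115, 875]) cube([788, 223, 175]);
translate([0, 1338, 1050]) cube([788, 223, 175]);
translate([0, 1561, 1225]) cube([788, 223, 175]);


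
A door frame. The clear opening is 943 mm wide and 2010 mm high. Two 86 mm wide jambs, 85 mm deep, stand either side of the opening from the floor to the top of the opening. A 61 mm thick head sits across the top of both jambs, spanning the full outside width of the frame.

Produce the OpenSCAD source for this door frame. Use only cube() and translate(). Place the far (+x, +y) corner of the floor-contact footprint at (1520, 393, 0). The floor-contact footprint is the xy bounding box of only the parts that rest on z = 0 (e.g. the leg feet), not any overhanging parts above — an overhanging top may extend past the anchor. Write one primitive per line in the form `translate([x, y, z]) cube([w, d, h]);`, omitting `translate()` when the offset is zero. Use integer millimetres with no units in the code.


translate([405, 308, 0]) cube([86, 85, 2010]);
translate([1434, 308, 0]) cube([86, 85, 2010]);
translate([405, 308, 2010]) cube([1115, 85, 61]);


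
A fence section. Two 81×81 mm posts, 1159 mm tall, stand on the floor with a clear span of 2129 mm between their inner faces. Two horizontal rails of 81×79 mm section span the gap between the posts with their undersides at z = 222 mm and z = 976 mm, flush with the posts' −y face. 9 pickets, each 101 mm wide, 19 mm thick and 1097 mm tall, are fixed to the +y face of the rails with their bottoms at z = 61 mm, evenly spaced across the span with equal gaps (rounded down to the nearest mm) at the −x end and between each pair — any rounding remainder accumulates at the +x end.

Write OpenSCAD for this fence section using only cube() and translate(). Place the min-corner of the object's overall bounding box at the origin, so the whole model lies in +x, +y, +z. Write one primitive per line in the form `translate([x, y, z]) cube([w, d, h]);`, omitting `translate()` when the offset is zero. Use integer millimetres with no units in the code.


cube([81, 81, 1159]);
translate([2210, 0, 0]) cube([81, 81, 1159]);
translate([81, 0, 222]) cube([2129, 81, 79]);
translate([81, 0, 976]) cube([2129, 81, 79]);
translate([203, 81, 61]) cube([101, 19, 1097]);
translate([426, 81, 61]) cube([101, 19, 1097]);
translate([649, 81, 61]) cube([101, 19, 1097]);
translate([872, 81, 61]) cube([101, 19, 1097]);
translate([1095, 81, 61]) cube([101, 19, 1097]);
translate([1318, 81, 61]) cube([101, 19, 1097]);
translate([1541, 81, 61]) cube([101, 19, 1097]);
translate([1764, 81, 61]) cube([101, 19, 1097]);
translate([1987, 81, 61]) cube([101, 19, 1097]);
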